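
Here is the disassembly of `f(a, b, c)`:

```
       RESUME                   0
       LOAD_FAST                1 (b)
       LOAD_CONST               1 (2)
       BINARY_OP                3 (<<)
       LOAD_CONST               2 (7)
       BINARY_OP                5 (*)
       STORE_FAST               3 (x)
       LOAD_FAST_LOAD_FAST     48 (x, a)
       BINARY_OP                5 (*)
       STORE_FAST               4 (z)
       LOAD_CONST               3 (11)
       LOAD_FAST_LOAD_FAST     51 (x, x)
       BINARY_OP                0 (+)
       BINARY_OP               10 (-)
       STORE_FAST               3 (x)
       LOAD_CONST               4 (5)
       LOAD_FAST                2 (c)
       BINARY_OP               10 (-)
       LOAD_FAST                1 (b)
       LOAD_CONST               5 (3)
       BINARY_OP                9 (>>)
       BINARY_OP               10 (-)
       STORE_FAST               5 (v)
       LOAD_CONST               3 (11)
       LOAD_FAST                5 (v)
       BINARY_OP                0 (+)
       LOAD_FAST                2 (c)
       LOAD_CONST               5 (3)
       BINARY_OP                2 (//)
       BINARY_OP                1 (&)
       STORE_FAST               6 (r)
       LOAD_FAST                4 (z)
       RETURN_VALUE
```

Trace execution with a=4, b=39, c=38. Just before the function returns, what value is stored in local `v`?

-37

LOAD_FAST b → push 39. Stack: [39]
LOAD_CONST → push 2. Stack: [39, 2]
BINARY_OP << → 39 << 2 = 156. Stack: [156]
LOAD_CONST → push 7. Stack: [156, 7]
BINARY_OP * → 156 * 7 = 1092. Stack: [1092]
STORE_FAST x → x=1092. Stack: []
LOAD_FAST_LOAD_FAST x,a → push 1092,4. Stack: [1092, 4]
BINARY_OP * → 1092 * 4 = 4368. Stack: [4368]
STORE_FAST z → z=4368. Stack: []
LOAD_CONST → push 11. Stack: [11]
LOAD_FAST_LOAD_FAST x,x → push 1092,1092. Stack: [11, 1092, 1092]
BINARY_OP + → 1092 + 1092 = 2184. Stack: [11, 2184]
BINARY_OP - → 11 - 2184 = -2173. Stack: [-2173]
STORE_FAST x → x=-2173. Stack: []
LOAD_CONST → push 5. Stack: [5]
LOAD_FAST c → push 38. Stack: [5, 38]
BINARY_OP - → 5 - 38 = -33. Stack: [-33]
LOAD_FAST b → push 39. Stack: [-33, 39]
LOAD_CONST → push 3. Stack: [-33, 39, 3]
BINARY_OP >> → 39 >> 3 = 4. Stack: [-33, 4]
BINARY_OP - → -33 - 4 = -37. Stack: [-37]
STORE_FAST v → v=-37. Stack: []
LOAD_CONST → push 11. Stack: [11]
LOAD_FAST v → push -37. Stack: [11, -37]
BINARY_OP + → 11 + -37 = -26. Stack: [-26]
LOAD_FAST c → push 38. Stack: [-26, 38]
LOAD_CONST → push 3. Stack: [-26, 38, 3]
BINARY_OP // → 38 // 3 = 12. Stack: [-26, 12]
BINARY_OP & → -26 & 12 = 4. Stack: [4]
STORE_FAST r → r=4. Stack: []
LOAD_FAST z → push 4368. Stack: [4368]
RETURN_VALUE → return 4368.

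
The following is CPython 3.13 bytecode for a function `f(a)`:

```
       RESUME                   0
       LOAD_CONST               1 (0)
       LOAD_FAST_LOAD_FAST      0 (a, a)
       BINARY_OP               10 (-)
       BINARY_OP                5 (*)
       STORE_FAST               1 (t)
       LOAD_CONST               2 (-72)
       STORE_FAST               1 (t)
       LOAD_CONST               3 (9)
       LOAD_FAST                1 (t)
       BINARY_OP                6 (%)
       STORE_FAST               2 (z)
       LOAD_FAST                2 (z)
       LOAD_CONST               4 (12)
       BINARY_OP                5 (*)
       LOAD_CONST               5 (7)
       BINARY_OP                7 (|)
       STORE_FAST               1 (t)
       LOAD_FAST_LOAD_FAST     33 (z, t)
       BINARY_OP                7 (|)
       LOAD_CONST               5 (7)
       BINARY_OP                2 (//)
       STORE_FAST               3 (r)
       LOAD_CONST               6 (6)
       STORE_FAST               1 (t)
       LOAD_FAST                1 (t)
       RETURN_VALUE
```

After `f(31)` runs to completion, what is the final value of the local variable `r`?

LOAD_CONST → push 0. Stack: [0]
LOAD_FAST_LOAD_FAST a,a → push 31,31. Stack: [0, 31, 31]
BINARY_OP - → 31 - 31 = 0. Stack: [0, 0]
BINARY_OP * → 0 * 0 = 0. Stack: [0]
STORE_FAST t → t=0. Stack: []
LOAD_CONST → push -72. Stack: [-72]
STORE_FAST t → t=-72. Stack: []
LOAD_CONST → push 9. Stack: [9]
LOAD_FAST t → push -72. Stack: [9, -72]
BINARY_OP % → 9 % -72 = -63. Stack: [-63]
STORE_FAST z → z=-63. Stack: []
LOAD_FAST z → push -63. Stack: [-63]
LOAD_CONST → push 12. Stack: [-63, 12]
BINARY_OP * → -63 * 12 = -756. Stack: [-756]
LOAD_CONST → push 7. Stack: [-756, 7]
BINARY_OP | → -756 | 7 = -753. Stack: [-753]
STORE_FAST t → t=-753. Stack: []
LOAD_FAST_LOAD_FAST z,t → push -63,-753. Stack: [-63, -753]
BINARY_OP | → -63 | -753 = -49. Stack: [-49]
LOAD_CONST → push 7. Stack: [-49, 7]
BINARY_OP // → -49 // 7 = -7. Stack: [-7]
STORE_FAST r → r=-7. Stack: []
LOAD_CONST → push 6. Stack: [6]
STORE_FAST t → t=6. Stack: []
LOAD_FAST t → push 6. Stack: [6]
RETURN_VALUE → return 6.

-7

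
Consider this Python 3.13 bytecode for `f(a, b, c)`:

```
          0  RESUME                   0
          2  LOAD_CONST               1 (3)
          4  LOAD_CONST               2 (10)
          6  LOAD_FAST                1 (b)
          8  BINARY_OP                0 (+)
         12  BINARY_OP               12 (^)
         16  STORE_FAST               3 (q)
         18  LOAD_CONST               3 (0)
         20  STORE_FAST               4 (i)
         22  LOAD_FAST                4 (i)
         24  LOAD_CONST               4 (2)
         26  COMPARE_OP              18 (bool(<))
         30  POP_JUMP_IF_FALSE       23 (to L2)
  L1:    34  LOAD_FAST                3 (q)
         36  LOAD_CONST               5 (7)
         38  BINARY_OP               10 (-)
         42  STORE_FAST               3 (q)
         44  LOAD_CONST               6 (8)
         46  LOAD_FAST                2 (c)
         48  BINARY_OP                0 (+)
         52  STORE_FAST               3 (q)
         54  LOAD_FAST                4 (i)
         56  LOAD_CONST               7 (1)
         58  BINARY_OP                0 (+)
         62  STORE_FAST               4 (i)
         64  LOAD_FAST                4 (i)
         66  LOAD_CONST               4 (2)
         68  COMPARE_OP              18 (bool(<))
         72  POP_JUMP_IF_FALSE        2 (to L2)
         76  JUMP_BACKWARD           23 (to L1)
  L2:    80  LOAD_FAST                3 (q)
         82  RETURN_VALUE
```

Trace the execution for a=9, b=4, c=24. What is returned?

LOAD_CONST → push 3. Stack: [3]
LOAD_CONST → push 10. Stack: [3, 10]
LOAD_FAST b → push 4. Stack: [3, 10, 4]
BINARY_OP + → 10 + 4 = 14. Stack: [3, 14]
BINARY_OP ^ → 3 ^ 14 = 13. Stack: [13]
STORE_FAST q → q=13. Stack: []
LOAD_CONST → push 0. Stack: [0]
STORE_FAST i → i=0. Stack: []
LOAD_FAST i → push 0. Stack: [0]
LOAD_CONST → push 2. Stack: [0, 2]
COMPARE_OP bool(<) → 0 vs 2 = True. Stack: [True]
POP_JUMP_IF_FALSE → pop True; no jump. Stack: []
LOAD_FAST q → push 13. Stack: [13]
LOAD_CONST → push 7. Stack: [13, 7]
BINARY_OP - → 13 - 7 = 6. Stack: [6]
STORE_FAST q → q=6. Stack: []
LOAD_CONST → push 8. Stack: [8]
LOAD_FAST c → push 24. Stack: [8, 24]
BINARY_OP + → 8 + 24 = 32. Stack: [32]
STORE_FAST q → q=32. Stack: []
LOAD_FAST i → push 0. Stack: [0]
LOAD_CONST → push 1. Stack: [0, 1]
BINARY_OP + → 0 + 1 = 1. Stack: [1]
STORE_FAST i → i=1. Stack: []
LOAD_FAST i → push 1. Stack: [1]
LOAD_CONST → push 2. Stack: [1, 2]
COMPARE_OP bool(<) → 1 vs 2 = True. Stack: [True]
POP_JUMP_IF_FALSE → pop True; no jump. Stack: []
LOAD_FAST q → push 32. Stack: [32]
LOAD_CONST → push 7. Stack: [32, 7]
BINARY_OP - → 32 - 7 = 25. Stack: [25]
STORE_FAST q → q=25. Stack: []
LOAD_CONST → push 8. Stack: [8]
LOAD_FAST c → push 24. Stack: [8, 24]
BINARY_OP + → 8 + 24 = 32. Stack: [32]
STORE_FAST q → q=32. Stack: []
LOAD_FAST i → push 1. Stack: [1]
LOAD_CONST → push 1. Stack: [1, 1]
BINARY_OP + → 1 + 1 = 2. Stack: [2]
STORE_FAST i → i=2. Stack: []
LOAD_FAST i → push 2. Stack: [2]
LOAD_CONST → push 2. Stack: [2, 2]
COMPARE_OP bool(<) → 2 vs 2 = False. Stack: [False]
POP_JUMP_IF_FALSE → pop False; jump. Stack: []
LOAD_FAST q → push 32. Stack: [32]
RETURN_VALUE → return 32.

32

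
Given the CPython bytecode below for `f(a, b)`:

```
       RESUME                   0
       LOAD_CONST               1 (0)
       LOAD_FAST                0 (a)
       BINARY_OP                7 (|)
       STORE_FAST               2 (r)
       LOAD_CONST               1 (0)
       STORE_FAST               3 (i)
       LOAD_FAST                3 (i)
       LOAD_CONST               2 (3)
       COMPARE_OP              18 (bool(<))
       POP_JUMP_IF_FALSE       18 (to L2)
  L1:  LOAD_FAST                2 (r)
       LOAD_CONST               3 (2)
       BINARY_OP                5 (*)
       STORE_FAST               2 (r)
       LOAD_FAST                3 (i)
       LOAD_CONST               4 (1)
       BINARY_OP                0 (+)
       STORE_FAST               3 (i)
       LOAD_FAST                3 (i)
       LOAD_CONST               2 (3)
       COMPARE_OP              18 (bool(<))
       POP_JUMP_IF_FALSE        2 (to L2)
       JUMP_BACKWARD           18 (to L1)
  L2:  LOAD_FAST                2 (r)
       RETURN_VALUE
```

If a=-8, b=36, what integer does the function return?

LOAD_CONST → push 0. Stack: [0]
LOAD_FAST a → push -8. Stack: [0, -8]
BINARY_OP | → 0 | -8 = -8. Stack: [-8]
STORE_FAST r → r=-8. Stack: []
LOAD_CONST → push 0. Stack: [0]
STORE_FAST i → i=0. Stack: []
LOAD_FAST i → push 0. Stack: [0]
LOAD_CONST → push 3. Stack: [0, 3]
COMPARE_OP bool(<) → 0 vs 3 = True. Stack: [True]
POP_JUMP_IF_FALSE → pop True; no jump. Stack: []
LOAD_FAST r → push -8. Stack: [-8]
LOAD_CONST → push 2. Stack: [-8, 2]
BINARY_OP * → -8 * 2 = -16. Stack: [-16]
STORE_FAST r → r=-16. Stack: []
LOAD_FAST i → push 0. Stack: [0]
LOAD_CONST → push 1. Stack: [0, 1]
BINARY_OP + → 0 + 1 = 1. Stack: [1]
STORE_FAST i → i=1. Stack: []
LOAD_FAST i → push 1. Stack: [1]
LOAD_CONST → push 3. Stack: [1, 3]
COMPARE_OP bool(<) → 1 vs 3 = True. Stack: [True]
POP_JUMP_IF_FALSE → pop True; no jump. Stack: []
LOAD_FAST r → push -16. Stack: [-16]
LOAD_CONST → push 2. Stack: [-16, 2]
BINARY_OP * → -16 * 2 = -32. Stack: [-32]
STORE_FAST r → r=-32. Stack: []
LOAD_FAST i → push 1. Stack: [1]
LOAD_CONST → push 1. Stack: [1, 1]
BINARY_OP + → 1 + 1 = 2. Stack: [2]
STORE_FAST i → i=2. Stack: []
LOAD_FAST i → push 2. Stack: [2]
LOAD_CONST → push 3. Stack: [2, 3]
COMPARE_OP bool(<) → 2 vs 3 = True. Stack: [True]
POP_JUMP_IF_FALSE → pop True; no jump. Stack: []
LOAD_FAST r → push -32. Stack: [-32]
LOAD_CONST → push 2. Stack: [-32, 2]
BINARY_OP * → -32 * 2 = -64. Stack: [-64]
STORE_FAST r → r=-64. Stack: []
LOAD_FAST i → push 2. Stack: [2]
LOAD_CONST → push 1. Stack: [2, 1]
BINARY_OP + → 2 + 1 = 3. Stack: [3]
STORE_FAST i → i=3. Stack: []
LOAD_FAST i → push 3. Stack: [3]
LOAD_CONST → push 3. Stack: [3, 3]
COMPARE_OP bool(<) → 3 vs 3 = False. Stack: [False]
POP_JUMP_IF_FALSE → pop False; jump. Stack: []
LOAD_FAST r → push -64. Stack: [-64]
RETURN_VALUE → return -64.

-64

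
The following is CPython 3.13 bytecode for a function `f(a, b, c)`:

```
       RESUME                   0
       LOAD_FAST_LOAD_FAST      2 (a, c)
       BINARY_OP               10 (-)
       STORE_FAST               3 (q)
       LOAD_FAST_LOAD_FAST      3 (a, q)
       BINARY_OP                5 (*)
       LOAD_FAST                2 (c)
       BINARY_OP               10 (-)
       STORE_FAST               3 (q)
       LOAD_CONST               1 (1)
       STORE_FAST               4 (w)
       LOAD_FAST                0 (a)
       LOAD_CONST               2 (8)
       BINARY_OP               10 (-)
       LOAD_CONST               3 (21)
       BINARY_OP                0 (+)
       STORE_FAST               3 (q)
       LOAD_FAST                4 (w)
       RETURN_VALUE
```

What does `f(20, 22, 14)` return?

1

LOAD_FAST_LOAD_FAST a,c → push 20,14. Stack: [20, 14]
BINARY_OP - → 20 - 14 = 6. Stack: [6]
STORE_FAST q → q=6. Stack: []
LOAD_FAST_LOAD_FAST a,q → push 20,6. Stack: [20, 6]
BINARY_OP * → 20 * 6 = 120. Stack: [120]
LOAD_FAST c → push 14. Stack: [120, 14]
BINARY_OP - → 120 - 14 = 106. Stack: [106]
STORE_FAST q → q=106. Stack: []
LOAD_CONST → push 1. Stack: [1]
STORE_FAST w → w=1. Stack: []
LOAD_FAST a → push 20. Stack: [20]
LOAD_CONST → push 8. Stack: [20, 8]
BINARY_OP - → 20 - 8 = 12. Stack: [12]
LOAD_CONST → push 21. Stack: [12, 21]
BINARY_OP + → 12 + 21 = 33. Stack: [33]
STORE_FAST q → q=33. Stack: []
LOAD_FAST w → push 1. Stack: [1]
RETURN_VALUE → return 1.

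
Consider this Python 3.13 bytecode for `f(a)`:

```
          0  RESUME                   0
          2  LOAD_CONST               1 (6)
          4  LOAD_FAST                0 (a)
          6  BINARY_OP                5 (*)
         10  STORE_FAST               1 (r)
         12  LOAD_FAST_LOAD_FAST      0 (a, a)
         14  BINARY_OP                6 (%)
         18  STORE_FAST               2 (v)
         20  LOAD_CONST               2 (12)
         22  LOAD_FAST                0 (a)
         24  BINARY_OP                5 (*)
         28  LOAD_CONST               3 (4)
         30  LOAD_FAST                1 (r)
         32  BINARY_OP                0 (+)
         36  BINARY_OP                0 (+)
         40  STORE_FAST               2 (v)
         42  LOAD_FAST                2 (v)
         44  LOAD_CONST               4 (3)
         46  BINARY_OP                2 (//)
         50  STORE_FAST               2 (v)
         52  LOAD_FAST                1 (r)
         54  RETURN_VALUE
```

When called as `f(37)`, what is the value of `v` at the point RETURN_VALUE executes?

LOAD_CONST → push 6. Stack: [6]
LOAD_FAST a → push 37. Stack: [6, 37]
BINARY_OP * → 6 * 37 = 222. Stack: [222]
STORE_FAST r → r=222. Stack: []
LOAD_FAST_LOAD_FAST a,a → push 37,37. Stack: [37, 37]
BINARY_OP % → 37 % 37 = 0. Stack: [0]
STORE_FAST v → v=0. Stack: []
LOAD_CONST → push 12. Stack: [12]
LOAD_FAST a → push 37. Stack: [12, 37]
BINARY_OP * → 12 * 37 = 444. Stack: [444]
LOAD_CONST → push 4. Stack: [444, 4]
LOAD_FAST r → push 222. Stack: [444, 4, 222]
BINARY_OP + → 4 + 222 = 226. Stack: [444, 226]
BINARY_OP + → 444 + 226 = 670. Stack: [670]
STORE_FAST v → v=670. Stack: []
LOAD_FAST v → push 670. Stack: [670]
LOAD_CONST → push 3. Stack: [670, 3]
BINARY_OP // → 670 // 3 = 223. Stack: [223]
STORE_FAST v → v=223. Stack: []
LOAD_FAST r → push 222. Stack: [222]
RETURN_VALUE → return 222.

223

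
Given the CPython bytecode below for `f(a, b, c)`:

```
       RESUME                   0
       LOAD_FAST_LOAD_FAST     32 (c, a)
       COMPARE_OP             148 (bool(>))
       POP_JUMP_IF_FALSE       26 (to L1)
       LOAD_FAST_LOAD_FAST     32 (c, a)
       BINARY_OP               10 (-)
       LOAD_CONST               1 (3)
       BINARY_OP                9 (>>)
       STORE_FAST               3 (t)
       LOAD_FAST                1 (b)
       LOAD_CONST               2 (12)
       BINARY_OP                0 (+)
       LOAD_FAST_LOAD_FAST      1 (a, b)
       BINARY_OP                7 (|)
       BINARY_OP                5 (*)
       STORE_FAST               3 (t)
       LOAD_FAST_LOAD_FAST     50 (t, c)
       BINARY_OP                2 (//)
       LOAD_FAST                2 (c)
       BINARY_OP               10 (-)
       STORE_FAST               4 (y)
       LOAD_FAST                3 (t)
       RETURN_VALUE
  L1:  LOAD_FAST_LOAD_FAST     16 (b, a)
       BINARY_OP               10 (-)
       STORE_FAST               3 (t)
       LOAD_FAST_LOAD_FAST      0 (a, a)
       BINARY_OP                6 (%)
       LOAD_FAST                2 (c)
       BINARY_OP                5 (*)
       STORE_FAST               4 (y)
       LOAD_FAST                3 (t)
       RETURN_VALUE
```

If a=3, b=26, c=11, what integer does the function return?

1026

LOAD_FAST_LOAD_FAST c,a → push 11,3. Stack: [11, 3]
COMPARE_OP bool(>) → 11 vs 3 = True. Stack: [True]
POP_JUMP_IF_FALSE → pop True; no jump. Stack: []
LOAD_FAST_LOAD_FAST c,a → push 11,3. Stack: [11, 3]
BINARY_OP - → 11 - 3 = 8. Stack: [8]
LOAD_CONST → push 3. Stack: [8, 3]
BINARY_OP >> → 8 >> 3 = 1. Stack: [1]
STORE_FAST t → t=1. Stack: []
LOAD_FAST b → push 26. Stack: [26]
LOAD_CONST → push 12. Stack: [26, 12]
BINARY_OP + → 26 + 12 = 38. Stack: [38]
LOAD_FAST_LOAD_FAST a,b → push 3,26. Stack: [38, 3, 26]
BINARY_OP | → 3 | 26 = 27. Stack: [38, 27]
BINARY_OP * → 38 * 27 = 1026. Stack: [1026]
STORE_FAST t → t=1026. Stack: []
LOAD_FAST_LOAD_FAST t,c → push 1026,11. Stack: [1026, 11]
BINARY_OP // → 1026 // 11 = 93. Stack: [93]
LOAD_FAST c → push 11. Stack: [93, 11]
BINARY_OP - → 93 - 11 = 82. Stack: [82]
STORE_FAST y → y=82. Stack: []
LOAD_FAST t → push 1026. Stack: [1026]
RETURN_VALUE → return 1026.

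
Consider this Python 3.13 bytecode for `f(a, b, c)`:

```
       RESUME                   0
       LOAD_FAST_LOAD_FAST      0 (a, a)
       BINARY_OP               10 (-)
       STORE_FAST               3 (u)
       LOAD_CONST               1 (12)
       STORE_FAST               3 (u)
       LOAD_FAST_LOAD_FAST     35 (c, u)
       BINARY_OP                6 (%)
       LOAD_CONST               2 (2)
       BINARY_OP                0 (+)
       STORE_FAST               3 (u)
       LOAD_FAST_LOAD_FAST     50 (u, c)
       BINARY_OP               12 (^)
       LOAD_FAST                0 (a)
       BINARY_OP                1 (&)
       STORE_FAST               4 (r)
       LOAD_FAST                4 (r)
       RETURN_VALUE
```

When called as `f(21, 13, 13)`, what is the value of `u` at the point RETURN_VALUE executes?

LOAD_FAST_LOAD_FAST a,a → push 21,21. Stack: [21, 21]
BINARY_OP - → 21 - 21 = 0. Stack: [0]
STORE_FAST u → u=0. Stack: []
LOAD_CONST → push 12. Stack: [12]
STORE_FAST u → u=12. Stack: []
LOAD_FAST_LOAD_FAST c,u → push 13,12. Stack: [13, 12]
BINARY_OP % → 13 % 12 = 1. Stack: [1]
LOAD_CONST → push 2. Stack: [1, 2]
BINARY_OP + → 1 + 2 = 3. Stack: [3]
STORE_FAST u → u=3. Stack: []
LOAD_FAST_LOAD_FAST u,c → push 3,13. Stack: [3, 13]
BINARY_OP ^ → 3 ^ 13 = 14. Stack: [14]
LOAD_FAST a → push 21. Stack: [14, 21]
BINARY_OP & → 14 & 21 = 4. Stack: [4]
STORE_FAST r → r=4. Stack: []
LOAD_FAST r → push 4. Stack: [4]
RETURN_VALUE → return 4.

3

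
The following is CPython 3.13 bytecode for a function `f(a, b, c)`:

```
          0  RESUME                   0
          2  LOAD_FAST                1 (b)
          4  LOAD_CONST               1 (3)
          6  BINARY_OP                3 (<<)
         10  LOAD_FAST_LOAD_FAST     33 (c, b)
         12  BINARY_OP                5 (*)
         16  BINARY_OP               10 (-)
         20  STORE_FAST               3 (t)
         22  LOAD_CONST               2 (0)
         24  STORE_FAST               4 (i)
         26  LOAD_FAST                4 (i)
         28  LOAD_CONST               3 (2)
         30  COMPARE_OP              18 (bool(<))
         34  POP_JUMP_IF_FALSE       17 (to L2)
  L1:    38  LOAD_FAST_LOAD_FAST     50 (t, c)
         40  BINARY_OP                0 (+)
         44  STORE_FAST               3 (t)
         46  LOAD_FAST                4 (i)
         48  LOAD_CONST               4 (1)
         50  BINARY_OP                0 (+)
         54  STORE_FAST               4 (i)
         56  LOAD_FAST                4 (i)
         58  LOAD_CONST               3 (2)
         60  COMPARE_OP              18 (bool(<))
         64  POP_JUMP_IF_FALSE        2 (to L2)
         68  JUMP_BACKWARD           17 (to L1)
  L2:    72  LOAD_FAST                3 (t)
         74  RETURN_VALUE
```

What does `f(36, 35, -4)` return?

412

LOAD_FAST b → push 35. Stack: [35]
LOAD_CONST → push 3. Stack: [35, 3]
BINARY_OP << → 35 << 3 = 280. Stack: [280]
LOAD_FAST_LOAD_FAST c,b → push -4,35. Stack: [280, -4, 35]
BINARY_OP * → -4 * 35 = -140. Stack: [280, -140]
BINARY_OP - → 280 - -140 = 420. Stack: [420]
STORE_FAST t → t=420. Stack: []
LOAD_CONST → push 0. Stack: [0]
STORE_FAST i → i=0. Stack: []
LOAD_FAST i → push 0. Stack: [0]
LOAD_CONST → push 2. Stack: [0, 2]
COMPARE_OP bool(<) → 0 vs 2 = True. Stack: [True]
POP_JUMP_IF_FALSE → pop True; no jump. Stack: []
LOAD_FAST_LOAD_FAST t,c → push 420,-4. Stack: [420, -4]
BINARY_OP + → 420 + -4 = 416. Stack: [416]
STORE_FAST t → t=416. Stack: []
LOAD_FAST i → push 0. Stack: [0]
LOAD_CONST → push 1. Stack: [0, 1]
BINARY_OP + → 0 + 1 = 1. Stack: [1]
STORE_FAST i → i=1. Stack: []
LOAD_FAST i → push 1. Stack: [1]
LOAD_CONST → push 2. Stack: [1, 2]
COMPARE_OP bool(<) → 1 vs 2 = True. Stack: [True]
POP_JUMP_IF_FALSE → pop True; no jump. Stack: []
LOAD_FAST_LOAD_FAST t,c → push 416,-4. Stack: [416, -4]
BINARY_OP + → 416 + -4 = 412. Stack: [412]
STORE_FAST t → t=412. Stack: []
LOAD_FAST i → push 1. Stack: [1]
LOAD_CONST → push 1. Stack: [1, 1]
BINARY_OP + → 1 + 1 = 2. Stack: [2]
STORE_FAST i → i=2. Stack: []
LOAD_FAST i → push 2. Stack: [2]
LOAD_CONST → push 2. Stack: [2, 2]
COMPARE_OP bool(<) → 2 vs 2 = False. Stack: [False]
POP_JUMP_IF_FALSE → pop False; jump. Stack: []
LOAD_FAST t → push 412. Stack: [412]
RETURN_VALUE → return 412.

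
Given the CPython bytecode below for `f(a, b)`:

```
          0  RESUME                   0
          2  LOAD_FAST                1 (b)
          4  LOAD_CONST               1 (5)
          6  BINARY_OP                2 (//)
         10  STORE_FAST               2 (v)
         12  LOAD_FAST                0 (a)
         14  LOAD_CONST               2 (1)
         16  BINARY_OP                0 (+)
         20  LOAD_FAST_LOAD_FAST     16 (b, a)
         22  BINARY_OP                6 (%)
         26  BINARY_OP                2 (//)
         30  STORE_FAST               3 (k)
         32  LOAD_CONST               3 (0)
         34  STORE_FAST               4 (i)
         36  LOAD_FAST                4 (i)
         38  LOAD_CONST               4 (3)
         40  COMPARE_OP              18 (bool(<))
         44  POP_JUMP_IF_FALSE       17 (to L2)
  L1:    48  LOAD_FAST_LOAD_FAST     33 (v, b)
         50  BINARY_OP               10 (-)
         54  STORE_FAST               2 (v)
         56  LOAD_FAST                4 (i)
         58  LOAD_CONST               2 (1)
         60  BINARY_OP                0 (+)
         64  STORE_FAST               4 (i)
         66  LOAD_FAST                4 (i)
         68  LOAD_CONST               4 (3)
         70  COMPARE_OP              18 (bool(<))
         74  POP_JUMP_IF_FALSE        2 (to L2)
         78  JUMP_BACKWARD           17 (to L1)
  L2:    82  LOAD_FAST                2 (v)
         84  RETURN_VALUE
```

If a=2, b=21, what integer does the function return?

-59

LOAD_FAST b → push 21. Stack: [21]
LOAD_CONST → push 5. Stack: [21, 5]
BINARY_OP // → 21 // 5 = 4. Stack: [4]
STORE_FAST v → v=4. Stack: []
LOAD_FAST a → push 2. Stack: [2]
LOAD_CONST → push 1. Stack: [2, 1]
BINARY_OP + → 2 + 1 = 3. Stack: [3]
LOAD_FAST_LOAD_FAST b,a → push 21,2. Stack: [3, 21, 2]
BINARY_OP % → 21 % 2 = 1. Stack: [3, 1]
BINARY_OP // → 3 // 1 = 3. Stack: [3]
STORE_FAST k → k=3. Stack: []
LOAD_CONST → push 0. Stack: [0]
STORE_FAST i → i=0. Stack: []
LOAD_FAST i → push 0. Stack: [0]
LOAD_CONST → push 3. Stack: [0, 3]
COMPARE_OP bool(<) → 0 vs 3 = True. Stack: [True]
POP_JUMP_IF_FALSE → pop True; no jump. Stack: []
LOAD_FAST_LOAD_FAST v,b → push 4,21. Stack: [4, 21]
BINARY_OP - → 4 - 21 = -17. Stack: [-17]
STORE_FAST v → v=-17. Stack: []
LOAD_FAST i → push 0. Stack: [0]
LOAD_CONST → push 1. Stack: [0, 1]
BINARY_OP + → 0 + 1 = 1. Stack: [1]
STORE_FAST i → i=1. Stack: []
LOAD_FAST i → push 1. Stack: [1]
LOAD_CONST → push 3. Stack: [1, 3]
COMPARE_OP bool(<) → 1 vs 3 = True. Stack: [True]
POP_JUMP_IF_FALSE → pop True; no jump. Stack: []
LOAD_FAST_LOAD_FAST v,b → push -17,21. Stack: [-17, 21]
BINARY_OP - → -17 - 21 = -38. Stack: [-38]
STORE_FAST v → v=-38. Stack: []
LOAD_FAST i → push 1. Stack: [1]
LOAD_CONST → push 1. Stack: [1, 1]
BINARY_OP + → 1 + 1 = 2. Stack: [2]
STORE_FAST i → i=2. Stack: []
LOAD_FAST i → push 2. Stack: [2]
LOAD_CONST → push 3. Stack: [2, 3]
COMPARE_OP bool(<) → 2 vs 3 = True. Stack: [True]
POP_JUMP_IF_FALSE → pop True; no jump. Stack: []
LOAD_FAST_LOAD_FAST v,b → push -38,21. Stack: [-38, 21]
BINARY_OP - → -38 - 21 = -59. Stack: [-59]
STORE_FAST v → v=-59. Stack: []
LOAD_FAST i → push 2. Stack: [2]
LOAD_CONST → push 1. Stack: [2, 1]
BINARY_OP + → 2 + 1 = 3. Stack: [3]
STORE_FAST i → i=3. Stack: []
LOAD_FAST i → push 3. Stack: [3]
LOAD_CONST → push 3. Stack: [3, 3]
COMPARE_OP bool(<) → 3 vs 3 = False. Stack: [False]
POP_JUMP_IF_FALSE → pop False; jump. Stack: []
LOAD_FAST v → push -59. Stack: [-59]
RETURN_VALUE → return -59.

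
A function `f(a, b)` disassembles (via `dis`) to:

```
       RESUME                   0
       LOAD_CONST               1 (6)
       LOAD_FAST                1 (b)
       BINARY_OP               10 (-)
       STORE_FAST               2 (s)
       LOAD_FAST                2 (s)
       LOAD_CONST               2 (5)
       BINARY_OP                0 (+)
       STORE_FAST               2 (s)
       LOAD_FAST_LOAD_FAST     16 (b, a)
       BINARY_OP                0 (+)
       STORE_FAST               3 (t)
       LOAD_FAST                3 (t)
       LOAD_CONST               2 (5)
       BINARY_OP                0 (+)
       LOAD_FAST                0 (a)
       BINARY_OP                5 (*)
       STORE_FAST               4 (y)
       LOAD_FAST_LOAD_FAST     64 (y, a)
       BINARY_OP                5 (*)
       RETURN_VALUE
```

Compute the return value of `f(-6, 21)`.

LOAD_CONST → push 6. Stack: [6]
LOAD_FAST b → push 21. Stack: [6, 21]
BINARY_OP - → 6 - 21 = -15. Stack: [-15]
STORE_FAST s → s=-15. Stack: []
LOAD_FAST s → push -15. Stack: [-15]
LOAD_CONST → push 5. Stack: [-15, 5]
BINARY_OP + → -15 + 5 = -10. Stack: [-10]
STORE_FAST s → s=-10. Stack: []
LOAD_FAST_LOAD_FAST b,a → push 21,-6. Stack: [21, -6]
BINARY_OP + → 21 + -6 = 15. Stack: [15]
STORE_FAST t → t=15. Stack: []
LOAD_FAST t → push 15. Stack: [15]
LOAD_CONST → push 5. Stack: [15, 5]
BINARY_OP + → 15 + 5 = 20. Stack: [20]
LOAD_FAST a → push -6. Stack: [20, -6]
BINARY_OP * → 20 * -6 = -120. Stack: [-120]
STORE_FAST y → y=-120. Stack: []
LOAD_FAST_LOAD_FAST y,a → push -120,-6. Stack: [-120, -6]
BINARY_OP * → -120 * -6 = 720. Stack: [720]
RETURN_VALUE → return 720.

720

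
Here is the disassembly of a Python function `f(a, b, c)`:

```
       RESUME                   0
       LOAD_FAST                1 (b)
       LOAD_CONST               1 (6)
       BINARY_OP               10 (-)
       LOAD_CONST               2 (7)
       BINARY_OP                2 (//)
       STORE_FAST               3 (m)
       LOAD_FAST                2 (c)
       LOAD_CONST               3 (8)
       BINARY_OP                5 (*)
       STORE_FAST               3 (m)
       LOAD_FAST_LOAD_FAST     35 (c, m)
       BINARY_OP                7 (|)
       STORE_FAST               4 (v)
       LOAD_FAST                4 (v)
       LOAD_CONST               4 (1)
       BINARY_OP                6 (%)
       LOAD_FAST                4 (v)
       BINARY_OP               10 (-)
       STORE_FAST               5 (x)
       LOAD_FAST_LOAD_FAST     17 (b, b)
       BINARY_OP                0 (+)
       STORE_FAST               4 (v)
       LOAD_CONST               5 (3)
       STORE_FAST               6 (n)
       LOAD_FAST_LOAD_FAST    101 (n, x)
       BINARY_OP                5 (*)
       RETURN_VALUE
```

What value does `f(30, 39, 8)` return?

-216

LOAD_FAST b → push 39. Stack: [39]
LOAD_CONST → push 6. Stack: [39, 6]
BINARY_OP - → 39 - 6 = 33. Stack: [33]
LOAD_CONST → push 7. Stack: [33, 7]
BINARY_OP // → 33 // 7 = 4. Stack: [4]
STORE_FAST m → m=4. Stack: []
LOAD_FAST c → push 8. Stack: [8]
LOAD_CONST → push 8. Stack: [8, 8]
BINARY_OP * → 8 * 8 = 64. Stack: [64]
STORE_FAST m → m=64. Stack: []
LOAD_FAST_LOAD_FAST c,m → push 8,64. Stack: [8, 64]
BINARY_OP | → 8 | 64 = 72. Stack: [72]
STORE_FAST v → v=72. Stack: []
LOAD_FAST v → push 72. Stack: [72]
LOAD_CONST → push 1. Stack: [72, 1]
BINARY_OP % → 72 % 1 = 0. Stack: [0]
LOAD_FAST v → push 72. Stack: [0, 72]
BINARY_OP - → 0 - 72 = -72. Stack: [-72]
STORE_FAST x → x=-72. Stack: []
LOAD_FAST_LOAD_FAST b,b → push 39,39. Stack: [39, 39]
BINARY_OP + → 39 + 39 = 78. Stack: [78]
STORE_FAST v → v=78. Stack: []
LOAD_CONST → push 3. Stack: [3]
STORE_FAST n → n=3. Stack: []
LOAD_FAST_LOAD_FAST n,x → push 3,-72. Stack: [3, -72]
BINARY_OP * → 3 * -72 = -216. Stack: [-216]
RETURN_VALUE → return -216.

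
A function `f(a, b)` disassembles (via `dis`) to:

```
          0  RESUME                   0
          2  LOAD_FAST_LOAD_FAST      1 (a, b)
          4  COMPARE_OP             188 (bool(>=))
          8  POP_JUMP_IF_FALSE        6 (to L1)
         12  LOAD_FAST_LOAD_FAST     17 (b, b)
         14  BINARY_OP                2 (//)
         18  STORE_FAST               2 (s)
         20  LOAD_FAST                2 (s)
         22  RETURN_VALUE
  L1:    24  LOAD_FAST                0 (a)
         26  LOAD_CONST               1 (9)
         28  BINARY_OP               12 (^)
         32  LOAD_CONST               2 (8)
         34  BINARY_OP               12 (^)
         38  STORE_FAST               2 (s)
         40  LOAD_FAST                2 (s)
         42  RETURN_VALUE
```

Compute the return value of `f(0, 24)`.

LOAD_FAST_LOAD_FAST a,b → push 0,24. Stack: [0, 24]
COMPARE_OP bool(>=) → 0 vs 24 = False. Stack: [False]
POP_JUMP_IF_FALSE → pop False; jump. Stack: []
LOAD_FAST a → push 0. Stack: [0]
LOAD_CONST → push 9. Stack: [0, 9]
BINARY_OP ^ → 0 ^ 9 = 9. Stack: [9]
LOAD_CONST → push 8. Stack: [9, 8]
BINARY_OP ^ → 9 ^ 8 = 1. Stack: [1]
STORE_FAST s → s=1. Stack: []
LOAD_FAST s → push 1. Stack: [1]
RETURN_VALUE → return 1.

1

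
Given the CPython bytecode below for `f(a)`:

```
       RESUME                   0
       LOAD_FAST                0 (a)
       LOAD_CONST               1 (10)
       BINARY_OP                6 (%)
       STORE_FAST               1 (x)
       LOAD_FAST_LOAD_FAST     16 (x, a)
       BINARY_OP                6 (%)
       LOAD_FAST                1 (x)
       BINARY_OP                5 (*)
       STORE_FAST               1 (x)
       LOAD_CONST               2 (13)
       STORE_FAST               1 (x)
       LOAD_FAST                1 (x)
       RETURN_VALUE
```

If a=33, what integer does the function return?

13

LOAD_FAST a → push 33. Stack: [33]
LOAD_CONST → push 10. Stack: [33, 10]
BINARY_OP % → 33 % 10 = 3. Stack: [3]
STORE_FAST x → x=3. Stack: []
LOAD_FAST_LOAD_FAST x,a → push 3,33. Stack: [3, 33]
BINARY_OP % → 3 % 33 = 3. Stack: [3]
LOAD_FAST x → push 3. Stack: [3, 3]
BINARY_OP * → 3 * 3 = 9. Stack: [9]
STORE_FAST x → x=9. Stack: []
LOAD_CONST → push 13. Stack: [13]
STORE_FAST x → x=13. Stack: []
LOAD_FAST x → push 13. Stack: [13]
RETURN_VALUE → return 13.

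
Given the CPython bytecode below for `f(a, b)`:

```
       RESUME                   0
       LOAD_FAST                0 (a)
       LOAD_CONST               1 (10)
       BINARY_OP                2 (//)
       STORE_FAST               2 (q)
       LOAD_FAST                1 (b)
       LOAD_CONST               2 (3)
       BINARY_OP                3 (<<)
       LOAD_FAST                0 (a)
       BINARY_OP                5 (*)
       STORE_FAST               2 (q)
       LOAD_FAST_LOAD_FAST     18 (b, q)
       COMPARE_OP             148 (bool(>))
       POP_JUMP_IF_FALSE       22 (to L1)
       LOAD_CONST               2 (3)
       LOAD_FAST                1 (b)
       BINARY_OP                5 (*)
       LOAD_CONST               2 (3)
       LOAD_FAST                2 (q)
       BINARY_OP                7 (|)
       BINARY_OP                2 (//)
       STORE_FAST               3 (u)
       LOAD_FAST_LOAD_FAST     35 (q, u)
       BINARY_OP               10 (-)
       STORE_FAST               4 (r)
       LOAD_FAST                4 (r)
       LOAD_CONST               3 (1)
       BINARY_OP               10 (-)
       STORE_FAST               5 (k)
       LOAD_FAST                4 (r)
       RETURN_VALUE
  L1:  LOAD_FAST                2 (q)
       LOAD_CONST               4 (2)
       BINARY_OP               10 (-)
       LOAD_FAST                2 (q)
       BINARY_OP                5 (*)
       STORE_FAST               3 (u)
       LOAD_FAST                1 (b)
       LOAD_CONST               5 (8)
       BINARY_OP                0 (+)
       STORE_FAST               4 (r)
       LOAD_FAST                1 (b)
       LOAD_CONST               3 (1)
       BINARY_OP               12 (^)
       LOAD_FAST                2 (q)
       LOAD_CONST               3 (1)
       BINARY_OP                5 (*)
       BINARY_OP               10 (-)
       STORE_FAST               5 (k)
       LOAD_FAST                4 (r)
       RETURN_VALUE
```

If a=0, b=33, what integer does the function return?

LOAD_FAST a → push 0. Stack: [0]
LOAD_CONST → push 10. Stack: [0, 10]
BINARY_OP // → 0 // 10 = 0. Stack: [0]
STORE_FAST q → q=0. Stack: []
LOAD_FAST b → push 33. Stack: [33]
LOAD_CONST → push 3. Stack: [33, 3]
BINARY_OP << → 33 << 3 = 264. Stack: [264]
LOAD_FAST a → push 0. Stack: [264, 0]
BINARY_OP * → 264 * 0 = 0. Stack: [0]
STORE_FAST q → q=0. Stack: []
LOAD_FAST_LOAD_FAST b,q → push 33,0. Stack: [33, 0]
COMPARE_OP bool(>) → 33 vs 0 = True. Stack: [True]
POP_JUMP_IF_FALSE → pop True; no jump. Stack: []
LOAD_CONST → push 3. Stack: [3]
LOAD_FAST b → push 33. Stack: [3, 33]
BINARY_OP * → 3 * 33 = 99. Stack: [99]
LOAD_CONST → push 3. Stack: [99, 3]
LOAD_FAST q → push 0. Stack: [99, 3, 0]
BINARY_OP | → 3 | 0 = 3. Stack: [99, 3]
BINARY_OP // → 99 // 3 = 33. Stack: [33]
STORE_FAST u → u=33. Stack: []
LOAD_FAST_LOAD_FAST q,u → push 0,33. Stack: [0, 33]
BINARY_OP - → 0 - 33 = -33. Stack: [-33]
STORE_FAST r → r=-33. Stack: []
LOAD_FAST r → push -33. Stack: [-33]
LOAD_CONST → push 1. Stack: [-33, 1]
BINARY_OP - → -33 - 1 = -34. Stack: [-34]
STORE_FAST k → k=-34. Stack: []
LOAD_FAST r → push -33. Stack: [-33]
RETURN_VALUE → return -33.

-33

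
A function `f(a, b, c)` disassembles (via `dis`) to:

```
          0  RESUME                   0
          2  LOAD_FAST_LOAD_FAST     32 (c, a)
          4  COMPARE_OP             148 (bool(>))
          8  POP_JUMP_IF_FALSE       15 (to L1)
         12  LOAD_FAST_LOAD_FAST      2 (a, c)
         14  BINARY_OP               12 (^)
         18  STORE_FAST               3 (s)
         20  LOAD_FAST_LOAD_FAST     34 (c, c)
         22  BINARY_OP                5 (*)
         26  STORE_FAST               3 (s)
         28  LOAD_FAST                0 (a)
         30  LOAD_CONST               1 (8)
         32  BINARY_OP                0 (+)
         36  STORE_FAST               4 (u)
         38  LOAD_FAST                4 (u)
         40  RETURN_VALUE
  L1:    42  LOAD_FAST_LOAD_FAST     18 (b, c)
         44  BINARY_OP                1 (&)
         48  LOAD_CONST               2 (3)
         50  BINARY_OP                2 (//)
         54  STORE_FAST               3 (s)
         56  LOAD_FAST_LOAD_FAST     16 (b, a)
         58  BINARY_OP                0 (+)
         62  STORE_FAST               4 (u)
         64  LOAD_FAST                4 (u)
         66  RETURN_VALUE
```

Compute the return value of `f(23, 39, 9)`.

62

LOAD_FAST_LOAD_FAST c,a → push 9,23. Stack: [9, 23]
COMPARE_OP bool(>) → 9 vs 23 = False. Stack: [False]
POP_JUMP_IF_FALSE → pop False; jump. Stack: []
LOAD_FAST_LOAD_FAST b,c → push 39,9. Stack: [39, 9]
BINARY_OP & → 39 & 9 = 1. Stack: [1]
LOAD_CONST → push 3. Stack: [1, 3]
BINARY_OP // → 1 // 3 = 0. Stack: [0]
STORE_FAST s → s=0. Stack: []
LOAD_FAST_LOAD_FAST b,a → push 39,23. Stack: [39, 23]
BINARY_OP + → 39 + 23 = 62. Stack: [62]
STORE_FAST u → u=62. Stack: []
LOAD_FAST u → push 62. Stack: [62]
RETURN_VALUE → return 62.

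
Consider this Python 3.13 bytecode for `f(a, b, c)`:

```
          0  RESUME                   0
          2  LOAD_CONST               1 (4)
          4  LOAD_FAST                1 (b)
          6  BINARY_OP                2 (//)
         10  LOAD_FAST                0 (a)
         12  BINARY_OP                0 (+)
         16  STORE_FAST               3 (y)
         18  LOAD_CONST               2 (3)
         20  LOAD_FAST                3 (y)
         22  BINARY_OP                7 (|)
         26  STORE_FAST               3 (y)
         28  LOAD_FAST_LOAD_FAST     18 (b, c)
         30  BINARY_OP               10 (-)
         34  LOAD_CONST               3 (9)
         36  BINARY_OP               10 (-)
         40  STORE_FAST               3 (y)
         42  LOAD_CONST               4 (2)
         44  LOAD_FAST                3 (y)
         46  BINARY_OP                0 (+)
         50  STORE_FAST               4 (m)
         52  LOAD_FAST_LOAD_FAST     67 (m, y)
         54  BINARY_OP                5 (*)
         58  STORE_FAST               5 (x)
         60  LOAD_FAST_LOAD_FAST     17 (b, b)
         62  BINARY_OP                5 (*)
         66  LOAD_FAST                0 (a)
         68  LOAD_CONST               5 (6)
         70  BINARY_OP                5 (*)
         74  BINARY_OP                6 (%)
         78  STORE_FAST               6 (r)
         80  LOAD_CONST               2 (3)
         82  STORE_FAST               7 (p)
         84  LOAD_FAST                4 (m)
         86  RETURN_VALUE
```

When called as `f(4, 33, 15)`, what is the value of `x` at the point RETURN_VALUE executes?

99

LOAD_CONST → push 4. Stack: [4]
LOAD_FAST b → push 33. Stack: [4, 33]
BINARY_OP // → 4 // 33 = 0. Stack: [0]
LOAD_FAST a → push 4. Stack: [0, 4]
BINARY_OP + → 0 + 4 = 4. Stack: [4]
STORE_FAST y → y=4. Stack: []
LOAD_CONST → push 3. Stack: [3]
LOAD_FAST y → push 4. Stack: [3, 4]
BINARY_OP | → 3 | 4 = 7. Stack: [7]
STORE_FAST y → y=7. Stack: []
LOAD_FAST_LOAD_FAST b,c → push 33,15. Stack: [33, 15]
BINARY_OP - → 33 - 15 = 18. Stack: [18]
LOAD_CONST → push 9. Stack: [18, 9]
BINARY_OP - → 18 - 9 = 9. Stack: [9]
STORE_FAST y → y=9. Stack: []
LOAD_CONST → push 2. Stack: [2]
LOAD_FAST y → push 9. Stack: [2, 9]
BINARY_OP + → 2 + 9 = 11. Stack: [11]
STORE_FAST m → m=11. Stack: []
LOAD_FAST_LOAD_FAST m,y → push 11,9. Stack: [11, 9]
BINARY_OP * → 11 * 9 = 99. Stack: [99]
STORE_FAST x → x=99. Stack: []
LOAD_FAST_LOAD_FAST b,b → push 33,33. Stack: [33, 33]
BINARY_OP * → 33 * 33 = 1089. Stack: [1089]
LOAD_FAST a → push 4. Stack: [1089, 4]
LOAD_CONST → push 6. Stack: [1089, 4, 6]
BINARY_OP * → 4 * 6 = 24. Stack: [1089, 24]
BINARY_OP % → 1089 % 24 = 9. Stack: [9]
STORE_FAST r → r=9. Stack: []
LOAD_CONST → push 3. Stack: [3]
STORE_FAST p → p=3. Stack: []
LOAD_FAST m → push 11. Stack: [11]
RETURN_VALUE → return 11.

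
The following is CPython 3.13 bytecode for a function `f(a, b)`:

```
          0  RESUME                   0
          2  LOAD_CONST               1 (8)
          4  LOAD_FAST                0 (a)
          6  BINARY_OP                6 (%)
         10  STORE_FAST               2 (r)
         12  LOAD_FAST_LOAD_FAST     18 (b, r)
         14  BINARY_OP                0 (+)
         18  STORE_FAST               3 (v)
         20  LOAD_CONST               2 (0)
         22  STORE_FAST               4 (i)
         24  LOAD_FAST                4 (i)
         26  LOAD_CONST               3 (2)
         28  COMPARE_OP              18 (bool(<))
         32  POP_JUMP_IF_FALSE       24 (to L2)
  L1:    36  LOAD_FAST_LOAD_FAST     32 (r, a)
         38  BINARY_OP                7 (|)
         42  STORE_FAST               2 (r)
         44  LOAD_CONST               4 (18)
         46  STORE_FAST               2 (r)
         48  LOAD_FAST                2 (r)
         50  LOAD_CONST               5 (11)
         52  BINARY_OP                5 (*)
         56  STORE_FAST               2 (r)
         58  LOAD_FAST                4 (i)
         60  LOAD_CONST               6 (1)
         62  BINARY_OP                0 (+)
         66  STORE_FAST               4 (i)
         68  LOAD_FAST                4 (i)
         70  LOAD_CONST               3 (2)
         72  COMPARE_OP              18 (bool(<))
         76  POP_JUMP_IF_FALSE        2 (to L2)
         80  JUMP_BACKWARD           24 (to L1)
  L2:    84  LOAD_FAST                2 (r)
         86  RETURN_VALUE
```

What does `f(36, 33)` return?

LOAD_CONST → push 8. Stack: [8]
LOAD_FAST a → push 36. Stack: [8, 36]
BINARY_OP % → 8 % 36 = 8. Stack: [8]
STORE_FAST r → r=8. Stack: []
LOAD_FAST_LOAD_FAST b,r → push 33,8. Stack: [33, 8]
BINARY_OP + → 33 + 8 = 41. Stack: [41]
STORE_FAST v → v=41. Stack: []
LOAD_CONST → push 0. Stack: [0]
STORE_FAST i → i=0. Stack: []
LOAD_FAST i → push 0. Stack: [0]
LOAD_CONST → push 2. Stack: [0, 2]
COMPARE_OP bool(<) → 0 vs 2 = True. Stack: [True]
POP_JUMP_IF_FALSE → pop True; no jump. Stack: []
LOAD_FAST_LOAD_FAST r,a → push 8,36. Stack: [8, 36]
BINARY_OP | → 8 | 36 = 44. Stack: [44]
STORE_FAST r → r=44. Stack: []
LOAD_CONST → push 18. Stack: [18]
STORE_FAST r → r=18. Stack: []
LOAD_FAST r → push 18. Stack: [18]
LOAD_CONST → push 11. Stack: [18, 11]
BINARY_OP * → 18 * 11 = 198. Stack: [198]
STORE_FAST r → r=198. Stack: []
LOAD_FAST i → push 0. Stack: [0]
LOAD_CONST → push 1. Stack: [0, 1]
BINARY_OP + → 0 + 1 = 1. Stack: [1]
STORE_FAST i → i=1. Stack: []
LOAD_FAST i → push 1. Stack: [1]
LOAD_CONST → push 2. Stack: [1, 2]
COMPARE_OP bool(<) → 1 vs 2 = True. Stack: [True]
POP_JUMP_IF_FALSE → pop True; no jump. Stack: []
LOAD_FAST_LOAD_FAST r,a → push 198,36. Stack: [198, 36]
BINARY_OP | → 198 | 36 = 230. Stack: [230]
STORE_FAST r → r=230. Stack: []
LOAD_CONST → push 18. Stack: [18]
STORE_FAST r → r=18. Stack: []
LOAD_FAST r → push 18. Stack: [18]
LOAD_CONST → push 11. Stack: [18, 11]
BINARY_OP * → 18 * 11 = 198. Stack: [198]
STORE_FAST r → r=198. Stack: []
LOAD_FAST i → push 1. Stack: [1]
LOAD_CONST → push 1. Stack: [1, 1]
BINARY_OP + → 1 + 1 = 2. Stack: [2]
STORE_FAST i → i=2. Stack: []
LOAD_FAST i → push 2. Stack: [2]
LOAD_CONST → push 2. Stack: [2, 2]
COMPARE_OP bool(<) → 2 vs 2 = False. Stack: [False]
POP_JUMP_IF_FALSE → pop False; jump. Stack: []
LOAD_FAST r → push 198. Stack: [198]
RETURN_VALUE → return 198.

198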